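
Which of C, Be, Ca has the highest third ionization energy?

Be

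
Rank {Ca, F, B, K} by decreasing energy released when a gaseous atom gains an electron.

F > K > B > Ca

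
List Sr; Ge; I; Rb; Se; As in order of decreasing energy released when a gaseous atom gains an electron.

I, Se, Ge, As, Rb, Sr

Ge is in period 4, group 14; As is in period 4, group 15; Se is in period 4, group 16; Rb is in period 5, group 1; Sr is in period 5, group 2; I is in period 5, group 17.
Adding an electron releases more energy for atoms nearer the top right (short of the noble gases).
Here both period and group differ, so the two effects have to be weighed against each other.
Rb > Sr: this pair runs against the simple trend — see the exception note.
As > Rb: relative to Rb, both the across-period and down-group shifts push As's electron affinity up.
Ge > As: this pair runs against the simple trend — see the exception note.
Se > Ge: Se lies to the right of Ge in period 4, so the across-period effect alone puts Se higher.
I > Se: the two effects oppose for this pair; the across-period effect wins (295 vs 195 kJ/mol).
Note the exception: Rb has a higher electron affinity than Sr, contrary to the simple trend — adding an electron to Sr (ns²) has to open a new, higher-energy np subshell, which is unfavourable.
Note the exception: Ge has a higher electron affinity than As, contrary to the simple trend — adding an electron to As's half-filled 4p³ is unfavourable, so Ge (4p²) has the more exothermic EA.
Approximate values (kJ/mol): Ge 119, As 78, Se 195, Rb 47, Sr 5, I 295.
So from highest to lowest: I > Se > Ge > As > Rb > Sr.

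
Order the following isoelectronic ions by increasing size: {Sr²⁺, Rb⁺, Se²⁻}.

Sr²⁺ < Rb⁺ < Se²⁻

All of these have 36 electrons, so size is governed by nuclear charge alone: the more protons, the stronger the pull on the same electron cloud, and the smaller the ion.
Nuclear charges: Sr²⁺ (Z=38), Rb⁺ (Z=37), Se²⁻ (Z=34).
Smallest to largest: Sr²⁺ < Rb⁺ < Se²⁻.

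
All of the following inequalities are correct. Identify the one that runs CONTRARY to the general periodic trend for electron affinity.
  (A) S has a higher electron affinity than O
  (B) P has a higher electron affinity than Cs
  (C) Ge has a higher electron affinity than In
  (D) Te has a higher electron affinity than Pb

The general trend: electron affinity increases across a period and decreases down a group.
(A) S (period 3, group 16) vs O (period 2, group 16): the stated order contradicts the simple trend.
(B) P (period 3, group 15) vs Cs (period 6, group 1): the stated order agrees with the simple trend.
(C) Ge (period 4, group 14) vs In (period 5, group 13): the stated order agrees with the simple trend.
(D) Te (period 5, group 16) vs Pb (period 6, group 14): the stated order agrees with the simple trend.
The exception is (A): the compact 2p subshell of O repels the added electron more than S's larger 3p does.

(A)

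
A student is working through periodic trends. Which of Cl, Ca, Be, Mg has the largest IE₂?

Cl

The second ionization energy removes an electron from the +1 ion. For each element: Cl⁺ still has 6 valence electrons; Ca⁺ still has 1 valence electron; Be⁺ still has 1 valence electron; Mg⁺ still has 1 valence electron.
All are still removing valence electrons, so compare the +1 ions as you would atoms: IE_2 generally rises across a period (higher Z_eff) and falls down a group (larger shell), subject to the usual subshell exceptions.
Valence configurations: Cl⁺ [Ne]3s²3p⁴, Ca⁺ [Ar]4s¹, Be⁺ [He]2s¹, Mg⁺ [Ne]3s¹.
Tabulated IE_2 (kJ/mol): Cl 2298, Ca 1145, Be 1757, Mg 1451.
So the second ionization energies run Ca < Mg < Be < Cl.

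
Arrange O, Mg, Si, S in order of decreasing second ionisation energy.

O > S > Si > Mg

After 1 electron has been removed, what remains? O⁺ still has 5 valence electrons; Mg⁺ still has 1 valence electron; Si⁺ still has 3 valence electrons; S⁺ still has 5 valence electrons.
All are still removing valence electrons, so compare the +1 ions as you would atoms: IE_2 generally rises across a period (higher Z_eff) and falls down a group (larger shell), subject to the usual subshell exceptions.
Valence configurations: O⁺ [He]2s²2p³, Mg⁺ [Ne]3s¹, Si⁺ [Ne]3s²3p¹, S⁺ [Ne]3s²3p³.
Approximate IE_2 values (kJ/mol): O 3388, Mg 1451, Si 1577, S 2252.
Putting it together, IE_2: Mg < Si < S < O.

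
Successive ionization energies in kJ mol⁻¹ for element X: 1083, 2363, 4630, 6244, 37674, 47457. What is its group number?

Group 14

Look for the largest jump between consecutive ionization energies: IE5/IE4 ≈ 6.0, far larger than any earlier ratio.
That jump marks the point where a core electron is being removed. So the atom has 4 valence electrons.
A main-group element with 4 valence electrons is in group 14.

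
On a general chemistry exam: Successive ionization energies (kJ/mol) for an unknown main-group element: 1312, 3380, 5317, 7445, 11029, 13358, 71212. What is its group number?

Look for the largest jump between consecutive ionization energies: IE7/IE6 ≈ 5.3, far larger than any earlier ratio.
That jump marks the point where a core electron is being removed. So the atom has 6 valence electrons.
A main-group element with 6 valence electrons is in group 16.

Group 16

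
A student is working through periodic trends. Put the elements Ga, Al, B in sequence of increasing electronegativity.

Al < Ga < B

B is in period 2, group 13; Al is in period 3, group 13; Ga is in period 4, group 13.
Electronegativity increases across a period and decreases down a group, tracking effective nuclear charge and atomic size.
All are in group 13; the group trend (electronegativity increases up the group) applies, with the exception below.
Note the exception: Ga has a higher electronegativity than Al, contrary to the simple trend — poor shielding by filled d (and f) subshells raises the heavier element's effective nuclear charge more than the simple down-group trend predicts.
Approximate values (Pauling): B 2.04, Al 1.61, Ga 1.81.
So from lowest to highest: Al < Ga < B.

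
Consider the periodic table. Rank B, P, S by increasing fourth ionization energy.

S < P < B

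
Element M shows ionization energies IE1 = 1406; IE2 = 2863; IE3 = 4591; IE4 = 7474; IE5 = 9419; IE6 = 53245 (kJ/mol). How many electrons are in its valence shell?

5

Look for the largest jump between consecutive ionization energies: IE6/IE5 ≈ 5.7, far larger than any earlier ratio.
That jump marks the point where a core electron is being removed. So the atom has 5 valence electrons.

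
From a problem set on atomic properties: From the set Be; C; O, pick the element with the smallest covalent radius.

O

Across a period the added protons contract the valence shell; down a group each new principal shell makes the atom larger.
All lie in period 2, so atomic radius increases right to left.
The smallest covalent radius among these belongs to O.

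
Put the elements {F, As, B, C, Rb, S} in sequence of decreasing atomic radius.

Across a period the added protons contract the valence shell; down a group each new principal shell makes the atom larger.
These span different periods and groups, so the two trends combine.
C > F: both are in period 2; the period trend gives C the larger value.
B > C: both are in period 2; the period trend gives B the larger value.
S > B: period and group pull opposite ways; the down-group shift dominates (103 vs 85 pm).
As > S: both effects reinforce here, so As is clearly the larger of the two.
Rb > As: relative to As, both the across-period and down-group shifts push Rb's atomic radius up.
For reference (pm): B 85, C 75, F 64, S 103, As 121, Rb 210.
So from largest to smallest: Rb > As > S > B > C > F.

Rb, As, S, B, C, F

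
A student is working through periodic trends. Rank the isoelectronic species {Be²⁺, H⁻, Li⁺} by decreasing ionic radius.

H⁻, Li⁺, Be²⁺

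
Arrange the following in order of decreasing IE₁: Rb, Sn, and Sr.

Rb is in period 5, group 1; Sr is in period 5, group 2; Sn is in period 5, group 14.
Across a period the outer electron is held more tightly (higher IE₁); down a group it sits in a higher shell, more shielded, and comes off more easily.
All lie in period 5, so first ionization energy increases left to right.
So from highest to lowest: Sn > Sr > Rb.

Sn > Sr > Rb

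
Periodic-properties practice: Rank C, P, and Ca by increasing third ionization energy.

P, C, Ca

After 2 electrons have been removed, what remains? C²⁺ still has 2 valence electrons; P²⁺ still has 3 valence electrons; Ca²⁺ is the bare [Ar] core.
Pulling an electron out of a noble-gas core costs far more than removing a remaining valence electron, so Ca sits at the high end of IE_3.
Valence configurations: C²⁺ [He]2s², P²⁺ [Ne]3s²3p¹.
The numbers (kJ/mol): C 4620, P 2914, Ca 4912.
Overall IE_3 order: P < C < Ca.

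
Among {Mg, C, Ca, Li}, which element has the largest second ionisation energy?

After 1 electron has been removed, what remains? Mg⁺ still has 1 valence electron; C⁺ still has 3 valence electrons; Ca⁺ still has 1 valence electron; Li⁺ is the bare [He] core.
Core electrons are held far more tightly than valence electrons, so Li tops the IE_2 order.
Valence configurations: Mg⁺ [Ne]3s¹, C⁺ [He]2s²2p¹, Ca⁺ [Ar]4s¹.
The numbers (kJ/mol): Mg 1451, C 2353, Ca 1145, Li 7298.
Putting it together, IE_2: Ca < Mg < C < Li.

Li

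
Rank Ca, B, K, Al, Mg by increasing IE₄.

After 3 electrons have been removed, what remains? Ca³⁺ is already 1 electron into the core; B³⁺ is the bare [He] core; K³⁺ is already 2 electrons into the core; Al³⁺ is the bare [Ne] core; Mg³⁺ is already 1 electron into the core.
All of these are removing an electron from a noble-gas core or deeper; the smaller core (lower principal quantum number) is held far more tightly, and within a period the higher nuclear charge binds the same core more tightly.
Tabulated IE_4 (kJ/mol): Ca 6491, B 25026, K 5877, Al 11577, Mg 10543.
Putting it together, IE_4: K < Ca < Mg < Al < B.

K, Ca, Mg, Al, B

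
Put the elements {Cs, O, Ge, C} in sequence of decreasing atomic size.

Atomic radius shrinks across a period as nuclear charge pulls the same shell inward, and grows down a group as new shells are added.
Here both period and group differ, so the two effects have to be weighed against each other.
C > O: C lies to the left of O in period 2, so the across-period effect alone puts C larger.
Ge > C: they share group 14; the group trend gives Ge the larger value.
Cs > Ge: relative to Ge, both the across-period and down-group shifts push Cs's atomic radius up.
Approximate values (pm): C 75, O 63, Ge 121, Cs 232.
So from largest to smallest: Cs > Ge > C > O.

Cs, Ge, C, O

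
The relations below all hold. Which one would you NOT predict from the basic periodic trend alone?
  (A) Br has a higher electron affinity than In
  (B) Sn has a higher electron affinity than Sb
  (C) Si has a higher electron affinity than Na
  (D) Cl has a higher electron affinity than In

The general trend: electron affinity increases across a period and decreases down a group.
(A) Br (period 4, group 17) vs In (period 5, group 13): the stated order agrees with the simple trend.
(B) Sn (period 5, group 14) vs Sb (period 5, group 15): the stated order contradicts the simple trend.
(C) Si (period 3, group 14) vs Na (period 3, group 1): the stated order agrees with the simple trend.
(D) Cl (period 3, group 17) vs In (period 5, group 13): the stated order agrees with the simple trend.
The exception is (B): adding an electron to Sb's half-filled 5p³ is unfavourable, so Sn has the more exothermic EA.

(B)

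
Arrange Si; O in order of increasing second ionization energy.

Si, O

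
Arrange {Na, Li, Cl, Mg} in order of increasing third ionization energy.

Consider each +2 ion: Na²⁺ is already 1 electron into the core; Li²⁺ is already 1 electron into the core; Cl²⁺ still has 5 valence electrons; Mg²⁺ is the bare [Ne] core.
Pulling an electron out of a noble-gas core costs far more than removing a remaining valence electron, so Na, Mg and Li sit at the high end of IE_3.
Approximate IE_3 values (kJ/mol): Na 6910, Li 11815, Cl 3822, Mg 7733.
Hence IE_3: Cl < Na < Mg < Li.

Cl < Na < Mg < Li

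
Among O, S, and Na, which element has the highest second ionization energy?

The second ionization energy removes an electron from the +1 ion. For each element: O⁺ still has 5 valence electrons; S⁺ still has 5 valence electrons; Na⁺ is the bare [Ne] core.
Pulling an electron out of a noble-gas core costs far more than removing a remaining valence electron, so Na sits at the high end of IE_2.
Valence configurations: O⁺ [He]2s²2p³, S⁺ [Ne]3s²3p³.
The numbers (kJ/mol): O 3388, S 2252, Na 4562.
So the second ionization energies run S < O < Na.

Na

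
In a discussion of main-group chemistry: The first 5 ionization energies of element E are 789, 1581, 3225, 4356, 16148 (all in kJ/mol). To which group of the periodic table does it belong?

Group 14

Look for the largest jump between consecutive ionization energies: IE5/IE4 ≈ 3.7, far larger than any earlier ratio.
That jump marks the point where a core electron is being removed. So the atom has 4 valence electrons.
A main-group element with 4 valence electrons is in group 14.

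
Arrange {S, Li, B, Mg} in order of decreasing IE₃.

Li > Mg > B > S

The third ionization energy removes an electron from the +2 ion. For each element: S²⁺ still has 4 valence electrons; Li²⁺ is already 1 electron into the core; B²⁺ still has 1 valence electron; Mg²⁺ is the bare [Ne] core.
Core electrons are held far more tightly than valence electrons, so Mg and Li top the IE_3 order.
Valence configurations: S²⁺ [Ne]3s²3p², B²⁺ [He]2s¹.
Tabulated IE_3 (kJ/mol): S 3357, Li 11815, B 3660, Mg 7733.
Overall IE_3 order: S < B < Mg < Li.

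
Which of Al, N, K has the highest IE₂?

K

IE_2 is the cost of taking one more electron from the +1 cation: Al⁺ still has 2 valence electrons; N⁺ still has 4 valence electrons; K⁺ is the bare [Ar] core.
Core electrons are held far more tightly than valence electrons, so K tops the IE_2 order.
Valence configurations: Al⁺ [Ne]3s², N⁺ [He]2s²2p².
The numbers (kJ/mol): Al 1817, N 2856, K 3052.
Hence IE_2: Al < N < K.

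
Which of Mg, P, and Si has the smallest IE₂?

Mg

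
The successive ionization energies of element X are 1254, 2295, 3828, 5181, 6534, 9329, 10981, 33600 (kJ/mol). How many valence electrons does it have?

7

Look for the largest jump between consecutive ionization energies: IE8/IE7 ≈ 3.1, far larger than any earlier ratio.
That jump marks the point where a core electron is being removed. So the atom has 7 valence electrons.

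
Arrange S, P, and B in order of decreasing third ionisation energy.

B > S > P

The third ionization energy removes an electron from the +2 ion. For each element: S²⁺ still has 4 valence electrons; P²⁺ still has 3 valence electrons; B²⁺ still has 1 valence electron.
All are still removing valence electrons, so compare the +2 ions as you would atoms: IE_3 generally rises across a period (higher Z_eff) and falls down a group (larger shell), subject to the usual subshell exceptions.
Valence configurations: S²⁺ [Ne]3s²3p², P²⁺ [Ne]3s²3p¹, B²⁺ [He]2s¹.
Approximate IE_3 values (kJ/mol): S 3357, P 2914, B 3660.
Putting it together, IE_3: P < S < B.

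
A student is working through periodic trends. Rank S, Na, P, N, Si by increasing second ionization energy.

After 1 electron has been removed, what remains? S⁺ still has 5 valence electrons; Na⁺ is the bare [Ne] core; P⁺ still has 4 valence electrons; N⁺ still has 4 valence electrons; Si⁺ still has 3 valence electrons.
Pulling an electron out of a noble-gas core costs far more than removing a remaining valence electron, so Na sits at the high end of IE_2.
Valence configurations: S⁺ [Ne]3s²3p³, P⁺ [Ne]3s²3p², N⁺ [He]2s²2p², Si⁺ [Ne]3s²3p¹.
The numbers (kJ/mol): S 2252, Na 4562, P 1907, N 2856, Si 1577.
Hence IE_2: Si < P < S < N < Na.

Si, P, S, N, Na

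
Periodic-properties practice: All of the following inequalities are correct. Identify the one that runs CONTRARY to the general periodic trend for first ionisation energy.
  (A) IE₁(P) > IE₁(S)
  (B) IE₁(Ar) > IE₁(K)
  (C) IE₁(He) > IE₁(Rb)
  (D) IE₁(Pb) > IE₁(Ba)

The general trend: first ionisation energy increases across a period and decreases down a group.
(A) P (period 3, group 15) vs S (period 3, group 16): the stated order contradicts the simple trend.
(B) Ar (period 3, group 18) vs K (period 4, group 1): the stated order agrees with the simple trend.
(C) He (period 1, group 18) vs Rb (period 5, group 1): the stated order agrees with the simple trend.
(D) Pb (period 6, group 14) vs Ba (period 6, group 2): the stated order agrees with the simple trend.
The exception is (A): S (3p⁴) ionizes more easily than half-filled P (3p³) because the paired 3p electron in S is pushed out by e⁻–e⁻ repulsion.

(A)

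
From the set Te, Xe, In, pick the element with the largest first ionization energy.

In is in period 5, group 13; Te is in period 5, group 16; Xe is in period 5, group 18.
Removing the outermost electron gets harder across a period and easier down a group.
All lie in period 5, so first ionization energy increases left to right.
The largest first ionization energy among these belongs to Xe.

Xe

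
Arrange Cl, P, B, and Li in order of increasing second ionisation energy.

After 1 electron has been removed, what remains? Cl⁺ still has 6 valence electrons; P⁺ still has 4 valence electrons; B⁺ still has 2 valence electrons; Li⁺ is the bare [He] core.
Core electrons are held far more tightly than valence electrons, so Li tops the IE_2 order.
Valence configurations: Cl⁺ [Ne]3s²3p⁴, P⁺ [Ne]3s²3p², B⁺ [He]2s².
Tabulated IE_2 (kJ/mol): Cl 2298, P 1907, B 2427, Li 7298.
So the second ionization energies run P < Cl < B < Li.

P, Cl, B, Li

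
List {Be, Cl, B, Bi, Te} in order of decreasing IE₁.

Be is in period 2, group 2; B is in period 2, group 13; Cl is in period 3, group 17; Te is in period 5, group 16; Bi is in period 6, group 15.
Removing the outermost electron gets harder across a period and easier down a group.
Neither a single period nor a single group — weigh both effects.
B > Bi: the two effects oppose for this pair; the down-group effect wins (801 vs 703 kJ/mol).
Te > B: period and group pull opposite ways; the across-period shift dominates (869 vs 801 kJ/mol).
Be > Te: the two effects oppose for this pair; the down-group effect wins (900 vs 869 kJ/mol).
Cl > Be: the two effects oppose for this pair; the across-period effect wins (1251 vs 900 kJ/mol).
Note the exception: Be has a higher first ionization energy than B, contrary to the simple trend — removing B's lone 2p electron is easier than breaking Be's filled 2s².
Approximate values (kJ/mol): Be 900, B 801, Cl 1251, Te 869, Bi 703.
So from highest to lowest: Cl > Be > Te > B > Bi.

Cl, Be, Te, B, Bi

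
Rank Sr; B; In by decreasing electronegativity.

Atoms toward the upper right of the periodic table pull bonding electrons most strongly.
Here both period and group differ, so the two effects have to be weighed against each other.
In > Sr: In lies to the right of Sr in period 5, so the across-period effect alone puts In higher.
B > In: B sits above In in group 13, so the down-group effect alone puts B higher.
For reference (Pauling): B 2.04, Sr 0.95, In 1.78.
So from highest to lowest: B > In > Sr.

B > In > Sr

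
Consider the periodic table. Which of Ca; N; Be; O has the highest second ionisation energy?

O

After 1 electron has been removed, what remains? Ca⁺ still has 1 valence electron; N⁺ still has 4 valence electrons; Be⁺ still has 1 valence electron; O⁺ still has 5 valence electrons.
All are still removing valence electrons, so compare the +1 ions as you would atoms: IE_2 generally rises across a period (higher Z_eff) and falls down a group (larger shell), subject to the usual subshell exceptions.
Valence configurations: Ca⁺ [Ar]4s¹, N⁺ [He]2s²2p², Be⁺ [He]2s¹, O⁺ [He]2s²2p³.
The numbers (kJ/mol): Ca 1145, N 2856, Be 1757, O 3388.
So the second ionization energies run Ca < Be < N < O.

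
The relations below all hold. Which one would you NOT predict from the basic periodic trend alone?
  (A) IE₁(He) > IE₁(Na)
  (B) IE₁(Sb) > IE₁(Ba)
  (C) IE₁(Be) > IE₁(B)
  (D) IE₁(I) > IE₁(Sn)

The general trend: first ionisation energy increases across a period and decreases down a group.
(A) He (period 1, group 18) vs Na (period 3, group 1): the stated order agrees with the simple trend.
(B) Sb (period 5, group 15) vs Ba (period 6, group 2): the stated order agrees with the simple trend.
(C) Be (period 2, group 2) vs B (period 2, group 13): the stated order contradicts the simple trend.
(D) I (period 5, group 17) vs Sn (period 5, group 14): the stated order agrees with the simple trend.
The exception is (C): removing B's lone 2p electron is easier than breaking Be's filled 2s².

(C)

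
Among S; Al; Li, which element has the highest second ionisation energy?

Li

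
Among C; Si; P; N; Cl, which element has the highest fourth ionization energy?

N

After 3 electrons have been removed, what remains? C³⁺ still has 1 valence electron; Si³⁺ still has 1 valence electron; P³⁺ still has 2 valence electrons; N³⁺ still has 2 valence electrons; Cl³⁺ still has 4 valence electrons.
All are still removing valence electrons, so compare the +3 ions as you would atoms: IE_4 generally rises across a period (higher Z_eff) and falls down a group (larger shell), subject to the usual subshell exceptions.
Valence configurations: C³⁺ [He]2s¹, Si³⁺ [Ne]3s¹, P³⁺ [Ne]3s², N³⁺ [He]2s², Cl³⁺ [Ne]3s²3p².
Tabulated IE_4 (kJ/mol): C 6223, Si 4356, P 4964, N 7475, Cl 5159.
Hence IE_4: Si < P < Cl < C < N.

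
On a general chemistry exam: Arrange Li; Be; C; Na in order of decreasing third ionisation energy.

Be, Li, Na, C

IE_3 is the cost of taking one more electron from the +2 cation: Li²⁺ is already 1 electron into the core; Be²⁺ is the bare [He] core; C²⁺ still has 2 valence electrons; Na²⁺ is already 1 electron into the core.
Core electrons are held far more tightly than valence electrons, so Na, Li and Be top the IE_3 order.
Tabulated IE_3 (kJ/mol): Li 11815, Be 14849, C 4620, Na 6910.
Overall IE_3 order: C < Na < Li < Be.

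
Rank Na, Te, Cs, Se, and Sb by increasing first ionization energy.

Cs < Na < Sb < Te < Se

Na is in period 3, group 1; Se is in period 4, group 16; Sb is in period 5, group 15; Te is in period 5, group 16; Cs is in period 6, group 1.
IE₁ increases left→right with effective nuclear charge and decreases top→bottom as the valence shell moves farther out.
Here both period and group differ, so the two effects have to be weighed against each other.
Na > Cs: they share group 1; the group trend gives Na the larger value.
Sb > Na: period and group pull opposite ways; the across-period shift dominates (831 vs 496 kJ/mol).
Te > Sb: both are in period 5; the period trend gives Te the larger value.
Se > Te: they share group 16; the group trend gives Se the larger value.
Approximate values (kJ/mol): Na 496, Se 941, Sb 831, Te 869, Cs 376.
So from lowest to highest: Cs < Na < Sb < Te < Se.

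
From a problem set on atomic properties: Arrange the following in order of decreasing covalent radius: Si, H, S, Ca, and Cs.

Cs, Ca, Si, S, H

H is in period 1, group 1; Si is in period 3, group 14; S is in period 3, group 16; Ca is in period 4, group 2; Cs is in period 6, group 1.
Radius decreases left→right (rising Z_eff, same n) and increases top→bottom (higher n).
These span different periods and groups, so the two trends combine.
S > H: the two effects oppose for this pair; the down-group effect wins (103 vs 32 pm).
Si > S: Si lies to the left of S in period 3, so the across-period effect alone puts Si larger.
Ca > Si: relative to Si, both the across-period and down-group shifts push Ca's atomic radius up.
Cs > Ca: both effects reinforce here, so Cs is clearly the larger of the two.
Approximate values (pm): H 32, Si 116, S 103, Ca 171, Cs 232.
So from largest to smallest: Cs > Ca > Si > S > H.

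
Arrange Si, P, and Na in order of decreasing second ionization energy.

Na, P, Si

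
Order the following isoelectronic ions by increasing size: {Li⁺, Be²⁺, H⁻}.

Be²⁺ < Li⁺ < H⁻

All of these have 2 electrons, so size is governed by nuclear charge alone: the more protons, the stronger the pull on the same electron cloud, and the smaller the ion.
Nuclear charges: Be²⁺ (Z=4), Li⁺ (Z=3), H⁻ (Z=1).
Smallest to largest: Be²⁺ < Li⁺ < H⁻.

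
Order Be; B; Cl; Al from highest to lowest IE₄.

B, Be, Al, Cl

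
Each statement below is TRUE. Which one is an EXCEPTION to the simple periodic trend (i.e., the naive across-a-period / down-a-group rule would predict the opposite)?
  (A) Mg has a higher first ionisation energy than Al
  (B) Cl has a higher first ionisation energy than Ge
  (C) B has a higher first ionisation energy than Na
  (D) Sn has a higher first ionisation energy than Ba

(A)

The general trend: first ionisation energy increases across a period and decreases down a group.
(A) Mg (period 3, group 2) vs Al (period 3, group 13): the stated order contradicts the simple trend.
(B) Cl (period 3, group 17) vs Ge (period 4, group 14): the stated order agrees with the simple trend.
(C) B (period 2, group 13) vs Na (period 3, group 1): the stated order agrees with the simple trend.
(D) Sn (period 5, group 14) vs Ba (period 6, group 2): the stated order agrees with the simple trend.
The exception is (A): Al's single 3p electron is easier to remove than one from Mg's filled 3s².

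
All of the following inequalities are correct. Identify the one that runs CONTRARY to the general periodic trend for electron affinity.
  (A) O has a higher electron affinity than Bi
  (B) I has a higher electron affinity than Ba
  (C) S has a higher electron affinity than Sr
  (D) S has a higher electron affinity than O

(D)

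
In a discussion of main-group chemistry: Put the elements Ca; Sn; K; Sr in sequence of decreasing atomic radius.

K, Sr, Ca, Sn

K is in period 4, group 1; Ca is in period 4, group 2; Sr is in period 5, group 2; Sn is in period 5, group 14.
Atomic radius shrinks across a period as nuclear charge pulls the same shell inward, and grows down a group as new shells are added.
Neither a single period nor a single group — weigh both effects.
Ca > Sn: period and group pull opposite ways; the across-period shift dominates (171 vs 140 pm).
Sr > Ca: they share group 2; the group trend gives Sr the larger value.
K > Sr: the two effects oppose for this pair; the across-period effect wins (196 vs 185 pm).
Tabulated atomic radius (pm): K 196, Ca 171, Sr 185, Sn 140.
So from largest to smallest: K > Sr > Ca > Sn.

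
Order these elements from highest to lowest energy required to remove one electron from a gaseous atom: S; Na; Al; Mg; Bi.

S > Mg > Bi > Al > Na

Na is in period 3, group 1; Mg is in period 3, group 2; Al is in period 3, group 13; S is in period 3, group 16; Bi is in period 6, group 15.
First ionization energy rises across a period (greater Z_eff holds electrons more tightly) and falls down a group (valence electrons are farther from the nucleus).
Neither a single period nor a single group — weigh both effects.
Al > Na: both are in period 3; the period trend gives Al the larger value.
Bi > Al: the two effects oppose for this pair; the across-period effect wins (703 vs 578 kJ/mol).
Mg > Bi: period and group pull opposite ways; the down-group shift dominates (738 vs 703 kJ/mol).
S > Mg: both are in period 3; the period trend gives S the larger value.
Note the exception: Mg has a higher first ionization energy than Al, contrary to the simple trend — Al's single 3p electron is easier to remove than one from Mg's filled 3s².
Approximate values (kJ/mol): Na 496, Mg 738, Al 578, S 1000, Bi 703.
So from highest to lowest: S > Mg > Bi > Al > Na.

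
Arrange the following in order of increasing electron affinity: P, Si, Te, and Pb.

Si is in period 3, group 14; P is in period 3, group 15; Te is in period 5, group 16; Pb is in period 6, group 14.
Adding an electron releases more energy for atoms nearer the top right (short of the noble gases).
Here both period and group differ, so the two effects have to be weighed against each other.
P > Pb: both effects reinforce here, so P is clearly the higher of the two.
Si > P: this pair runs against the simple trend — see the exception note.
Te > Si: period and group pull opposite ways; the across-period shift dominates (190 vs 134 kJ/mol).
Note the exception: Si has a higher electron affinity than P, contrary to the simple trend — adding an electron to P's half-filled 3p³ is unfavourable, so Si (3p²) has the more exothermic EA.
Tabulated electron affinity (kJ/mol): Si 134, P 72, Te 190, Pb 35.
So from lowest to highest: Pb < P < Si < Te.

Pb, P, Si, Te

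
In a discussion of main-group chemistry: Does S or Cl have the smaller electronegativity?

S

Electronegativity increases across a period and decreases down a group, tracking effective nuclear charge and atomic size.
All lie in period 3, so electronegativity increases left to right.
So S has the smaller electronegativity (S < Cl).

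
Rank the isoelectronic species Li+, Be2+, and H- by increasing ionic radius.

All of these have 2 electrons, so size is governed by nuclear charge alone: the more protons, the stronger the pull on the same electron cloud, and the smaller the ion.
Nuclear charges: Be2+ (Z=4), Li+ (Z=3), H- (Z=1).
Smallest to largest: Be2+ < Li+ < H-.

Be2+ < Li+ < H-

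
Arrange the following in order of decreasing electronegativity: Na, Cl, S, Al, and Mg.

Na is in period 3, group 1; Mg is in period 3, group 2; Al is in period 3, group 13; S is in period 3, group 16; Cl is in period 3, group 17.
Electronegativity increases across a period and decreases down a group, tracking effective nuclear charge and atomic size.
All lie in period 3, so electronegativity increases left to right.
So from highest to lowest: Cl > S > Al > Mg > Na.

Cl > S > Al > Mg > Na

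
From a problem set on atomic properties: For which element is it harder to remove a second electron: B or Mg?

IE_2 is the cost of taking one more electron from the +1 cation: B⁺ still has 2 valence electrons; Mg⁺ still has 1 valence electron.
All are still removing valence electrons, so compare the +1 ions as you would atoms: IE_2 generally rises across a period (higher Z_eff) and falls down a group (larger shell), subject to the usual subshell exceptions.
Valence configurations: B⁺ [He]2s², Mg⁺ [Ne]3s¹.
The numbers (kJ/mol): B 2427, Mg 1451.
Hence IE_2: Mg < B.

B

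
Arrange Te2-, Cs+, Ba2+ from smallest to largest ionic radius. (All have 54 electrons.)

Ba2+ < Cs+ < Te2-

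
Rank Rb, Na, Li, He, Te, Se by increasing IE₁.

Rb, Na, Li, Te, Se, He

First ionization energy rises across a period (greater Z_eff holds electrons more tightly) and falls down a group (valence electrons are farther from the nucleus).
Neither a single period nor a single group — weigh both effects.
Na > Rb: Na sits above Rb in group 1, so the down-group effect alone puts Na higher.
Li > Na: they share group 1; the group trend gives Li the larger value.
Te > Li: the two effects oppose for this pair; the across-period effect wins (869 vs 520 kJ/mol).
Se > Te: Se sits above Te in group 16, so the down-group effect alone puts Se higher.
He > Se: both effects reinforce here, so He is clearly the higher of the two.
Approximate values (kJ/mol): He 2372, Li 520, Na 496, Se 941, Rb 403, Te 869.
So from lowest to highest: Rb < Na < Li < Te < Se < He.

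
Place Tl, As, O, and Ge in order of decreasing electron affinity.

O > Ge > As > Tl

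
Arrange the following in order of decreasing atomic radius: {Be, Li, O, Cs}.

Li is in period 2, group 1; Be is in period 2, group 2; O is in period 2, group 16; Cs is in period 6, group 1.
Moving right in a period, electrons are added to the same shell under a stronger nuclear pull, so atoms get smaller; moving down, a new shell is opened and atoms get larger.
Neither a single period nor a single group — weigh both effects.
Be > O: Be lies to the left of O in period 2, so the across-period effect alone puts Be larger.
Li > Be: both are in period 2; the period trend gives Li the larger value.
Cs > Li: they share group 1; the group trend gives Cs the larger value.
Tabulated atomic radius (pm): Li 133, Be 102, O 63, Cs 232.
So from largest to smallest: Cs > Li > Be > O.

Cs, Li, Be, O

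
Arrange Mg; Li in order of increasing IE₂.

Mg < Li

IE_2 is the cost of taking one more electron from the +1 cation: Mg⁺ still has 1 valence electron; Li⁺ is the bare [He] core.
Core electrons are held far more tightly than valence electrons, so Li tops the IE_2 order.
Tabulated IE_2 (kJ/mol): Mg 1451, Li 7298.
Overall IE_2 order: Mg < Li.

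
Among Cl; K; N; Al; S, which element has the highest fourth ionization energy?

Al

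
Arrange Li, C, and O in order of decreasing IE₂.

IE_2 is the cost of taking one more electron from the +1 cation: Li⁺ is the bare [He] core; C⁺ still has 3 valence electrons; O⁺ still has 5 valence electrons.
Pulling an electron out of a noble-gas core costs far more than removing a remaining valence electron, so Li sits at the high end of IE_2.
Valence configurations: C⁺ [He]2s²2p¹, O⁺ [He]2s²2p³.
Tabulated IE_2 (kJ/mol): Li 7298, C 2353, O 3388.
Putting it together, IE_2: C < O < Li.

Li > O > C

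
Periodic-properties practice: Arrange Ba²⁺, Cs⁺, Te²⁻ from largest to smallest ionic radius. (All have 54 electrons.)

All of these have 54 electrons, so size is governed by nuclear charge alone: the more protons, the stronger the pull on the same electron cloud, and the smaller the ion.
Nuclear charges: Ba²⁺ (Z=56), Cs⁺ (Z=55), Te²⁻ (Z=52).
Largest to smallest: Te²⁻ > Cs⁺ > Ba²⁺.

Te²⁻ > Cs⁺ > Ba²⁺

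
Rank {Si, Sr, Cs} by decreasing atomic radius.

Cs > Sr > Si

Si is in period 3, group 14; Sr is in period 5, group 2; Cs is in period 6, group 1.
Moving right in a period, electrons are added to the same shell under a stronger nuclear pull, so atoms get smaller; moving down, a new shell is opened and atoms get larger.
These span different periods and groups, so the two trends combine.
Sr > Si: relative to Si, both the across-period and down-group shifts push Sr's atomic radius up.
Cs > Sr: relative to Sr, both the across-period and down-group shifts push Cs's atomic radius up.
Approximate values (pm): Si 116, Sr 185, Cs 232.
So from largest to smallest: Cs > Sr > Si.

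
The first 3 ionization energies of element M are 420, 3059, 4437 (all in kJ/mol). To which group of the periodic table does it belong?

Look for the largest jump between consecutive ionization energies: IE2/IE1 ≈ 7.3, far larger than any earlier ratio.
That jump marks the point where a core electron is being removed. So the atom has 1 valence electron.
A main-group element with 1 valence electron is in group 1.

Group 1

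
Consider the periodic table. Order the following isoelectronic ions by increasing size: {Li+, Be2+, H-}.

All of these have 2 electrons, so size is governed by nuclear charge alone: the more protons, the stronger the pull on the same electron cloud, and the smaller the ion.
Nuclear charges: Be2+ (Z=4), Li+ (Z=3), H- (Z=1).
Smallest to largest: Be2+ < Li+ < H-.

Be2+ < Li+ < H-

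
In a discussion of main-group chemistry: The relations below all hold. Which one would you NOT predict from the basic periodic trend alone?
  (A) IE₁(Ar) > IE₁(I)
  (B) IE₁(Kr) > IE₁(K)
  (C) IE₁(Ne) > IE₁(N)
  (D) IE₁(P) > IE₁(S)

The general trend: IE₁ increases across a period and decreases down a group.
(A) Ar (period 3, group 18) vs I (period 5, group 17): the stated order agrees with the simple trend.
(B) Kr (period 4, group 18) vs K (period 4, group 1): the stated order agrees with the simple trend.
(C) Ne (period 2, group 18) vs N (period 2, group 15): the stated order agrees with the simple trend.
(D) P (period 3, group 15) vs S (period 3, group 16): the stated order contradicts the simple trend.
The exception is (D): S (3p⁴) ionizes more easily than half-filled P (3p³) because the paired 3p electron in S is pushed out by e⁻–e⁻ repulsion.

(D)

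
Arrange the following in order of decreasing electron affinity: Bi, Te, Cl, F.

Cl, F, Te, Bi

F is in period 2, group 17; Cl is in period 3, group 17; Te is in period 5, group 16; Bi is in period 6, group 15.
Adding an electron releases more energy for atoms nearer the top right (short of the noble gases).
Here both period and group differ, so the two effects have to be weighed against each other.
Te > Bi: both effects reinforce here, so Te is clearly the higher of the two.
F > Te: both effects reinforce here, so F is clearly the higher of the two.
Cl > F: this pair runs against the simple trend — see the exception note.
Note the exception: Cl has a higher electron affinity than F, contrary to the simple trend — F's small 2p subshell makes the incoming electron feel strong e⁻–e⁻ repulsion, so Cl actually releases more energy on gaining an electron.
Approximate values (kJ/mol): F 328, Cl 349, Te 190, Bi 91.
So from highest to lowest: Cl > F > Te > Bi.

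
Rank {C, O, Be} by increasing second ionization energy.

Be < C < O

The second ionization energy removes an electron from the +1 ion. For each element: C⁺ still has 3 valence electrons; O⁺ still has 5 valence electrons; Be⁺ still has 1 valence electron.
All are still removing valence electrons, so compare the +1 ions as you would atoms: IE_2 generally rises across a period (higher Z_eff) and falls down a group (larger shell), subject to the usual subshell exceptions.
Valence configurations: C⁺ [He]2s²2p¹, O⁺ [He]2s²2p³, Be⁺ [He]2s¹.
Tabulated IE_2 (kJ/mol): C 2353, O 3388, Be 1757.
Putting it together, IE_2: Be < C < O.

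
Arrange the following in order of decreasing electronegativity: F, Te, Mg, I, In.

Atoms toward the upper right of the periodic table pull bonding electrons most strongly.
Here both period and group differ, so the two effects have to be weighed against each other.
In > Mg: the two effects oppose for this pair; the across-period effect wins (1.78 vs 1.31).
Te > In: both are in period 5; the period trend gives Te the larger value.
I > Te: both are in period 5; the period trend gives I the larger value.
F > I: F sits above I in group 17, so the down-group effect alone puts F higher.
Approximate values (Pauling): F 3.98, Mg 1.31, In 1.78, Te 2.10, I 2.66.
So from highest to lowest: F > I > Te > In > Mg.

F > I > Te > In > Mg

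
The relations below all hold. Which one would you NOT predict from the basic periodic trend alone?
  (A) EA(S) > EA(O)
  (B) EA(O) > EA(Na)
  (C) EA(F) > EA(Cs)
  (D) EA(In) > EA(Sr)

(A)

The general trend: electron affinity increases across a period and decreases down a group.
(A) S (period 3, group 16) vs O (period 2, group 16): the stated order contradicts the simple trend.
(B) O (period 2, group 16) vs Na (period 3, group 1): the stated order agrees with the simple trend.
(C) F (period 2, group 17) vs Cs (period 6, group 1): the stated order agrees with the simple trend.
(D) In (period 5, group 13) vs Sr (period 5, group 2): the stated order agrees with the simple trend.
The exception is (A): the compact 2p subshell of O repels the added electron more than S's larger 3p does.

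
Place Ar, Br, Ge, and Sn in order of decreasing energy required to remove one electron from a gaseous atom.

Ar > Br > Ge > Sn

First ionization energy rises across a period (greater Z_eff holds electrons more tightly) and falls down a group (valence electrons are farther from the nucleus).
Neither a single period nor a single group — weigh both effects.
Ge > Sn: Ge sits above Sn in group 14, so the down-group effect alone puts Ge higher.
Br > Ge: Br lies to the right of Ge in period 4, so the across-period effect alone puts Br higher.
Ar > Br: both effects reinforce here, so Ar is clearly the higher of the two.
For reference (kJ/mol): Ar 1521, Ge 762, Br 1140, Sn 709.
So from highest to lowest: Ar > Br > Ge > Sn.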